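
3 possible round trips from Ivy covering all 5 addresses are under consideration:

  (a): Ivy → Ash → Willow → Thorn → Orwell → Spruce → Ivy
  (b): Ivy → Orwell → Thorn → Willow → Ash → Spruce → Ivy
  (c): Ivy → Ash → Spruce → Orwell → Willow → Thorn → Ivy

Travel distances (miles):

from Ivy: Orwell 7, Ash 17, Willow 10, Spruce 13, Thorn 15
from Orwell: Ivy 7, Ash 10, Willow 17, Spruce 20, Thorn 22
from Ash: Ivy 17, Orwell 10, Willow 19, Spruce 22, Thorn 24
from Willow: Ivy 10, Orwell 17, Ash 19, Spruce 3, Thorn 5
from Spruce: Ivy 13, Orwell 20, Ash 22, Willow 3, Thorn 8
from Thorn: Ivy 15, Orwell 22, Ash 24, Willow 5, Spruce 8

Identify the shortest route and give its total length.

Shortest is (b), total 88 miles.

(a): 17 + 19 + 5 + 22 + 20 + 13 = 96
(b): 7 + 22 + 5 + 19 + 22 + 13 = 88
(c): 17 + 22 + 20 + 17 + 5 + 15 = 96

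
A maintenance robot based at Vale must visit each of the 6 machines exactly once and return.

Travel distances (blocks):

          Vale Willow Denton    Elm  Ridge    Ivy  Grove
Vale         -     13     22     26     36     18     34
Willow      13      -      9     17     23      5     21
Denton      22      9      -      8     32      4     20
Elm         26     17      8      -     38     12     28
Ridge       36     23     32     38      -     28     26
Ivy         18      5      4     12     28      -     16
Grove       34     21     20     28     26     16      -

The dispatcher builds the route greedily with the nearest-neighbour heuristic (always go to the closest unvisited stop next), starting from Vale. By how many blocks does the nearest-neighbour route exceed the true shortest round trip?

Vale: Willow=13, Ivy=18, Denton=22, Elm=26, Grove=34, Ridge=36 ⇒ Willow
Willow: Ivy=5, Denton=9, Elm=17, Grove=21, Ridge=23 ⇒ Ivy
Ivy: Denton=4, Elm=12, Grove=16, Ridge=28 ⇒ Denton
Denton: Elm=8, Grove=20, Ridge=32 ⇒ Elm
Elm: Grove=28, Ridge=38 ⇒ Grove
Grove: Ridge=26 ⇒ Ridge
NN route Vale → Willow → Ivy → Denton → Elm → Grove → Ridge → Vale costs 120.
Optimal: Vale → Willow → Ridge → Grove → Ivy → Denton → Elm → Vale costs 116 (by enumerating all 360 distinct tours).
Excess = 120 − 116 = 4.

4 blocks longer than the optimal tour.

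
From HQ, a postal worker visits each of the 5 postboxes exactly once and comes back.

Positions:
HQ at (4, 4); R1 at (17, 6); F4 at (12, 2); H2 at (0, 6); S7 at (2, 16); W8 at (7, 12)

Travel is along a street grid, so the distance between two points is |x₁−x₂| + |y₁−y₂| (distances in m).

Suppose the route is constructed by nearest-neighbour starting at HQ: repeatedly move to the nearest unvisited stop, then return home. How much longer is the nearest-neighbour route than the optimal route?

The nearest-neighbour route is 4 m longer than optimal.

From HQ: H2=6, F4=10, W8=11, S7=14, R1=15 → choose H2 (6).
From H2: S7=12, W8=13, F4=16, R1=17 → choose S7 (12).
From S7: W8=9, F4=24, R1=25 → choose W8 (9).
From W8: F4=15, R1=16 → choose F4 (15).
From F4: R1=9 → choose R1 (9).
NN route HQ → H2 → S7 → W8 → F4 → R1 → HQ costs 66.
Optimal: HQ → F4 → R1 → W8 → S7 → H2 → HQ costs 62 (by enumerating all 60 distinct tours).
Excess = 66 − 62 = 4.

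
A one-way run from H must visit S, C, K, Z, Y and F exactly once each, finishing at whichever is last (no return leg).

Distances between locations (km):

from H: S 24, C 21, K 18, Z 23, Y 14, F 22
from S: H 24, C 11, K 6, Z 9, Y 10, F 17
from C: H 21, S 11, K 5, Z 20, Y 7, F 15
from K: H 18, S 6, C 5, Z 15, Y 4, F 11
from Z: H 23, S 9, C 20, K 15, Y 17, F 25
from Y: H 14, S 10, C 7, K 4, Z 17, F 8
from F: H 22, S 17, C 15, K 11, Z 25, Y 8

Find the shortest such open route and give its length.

Shortest open route: 57 km.

There are 6! = 720 possible orderings.
H → S → C → K → Z → Y → F: 24+11+5+15+17+8 = 80
H → S → C → K → Z → F → Y: 24+11+5+15+25+8 = 88
H → S → C → K → Y → Z → F: 24+11+5+4+17+25 = 86
H → S → C → K → Y → F → Z: 24+11+5+4+8+25 = 77
H → S → C → K → F → Z → Y: 24+11+5+11+25+17 = 93
H → S → C → K → F → Y → Z: 24+11+5+11+8+17 = 76
H → S → C → Z → K → Y → F: 24+11+20+15+4+8 = 82
H → S → C → Z → K → F → Y: 24+11+20+15+11+8 = 89
… (712 more)
H → Y → F → C → K → S → Z: 14+8+15+5+6+9 = 57  ← best
The minimum is 57.
One shortest path: H → Y → F → C → K → S → Z.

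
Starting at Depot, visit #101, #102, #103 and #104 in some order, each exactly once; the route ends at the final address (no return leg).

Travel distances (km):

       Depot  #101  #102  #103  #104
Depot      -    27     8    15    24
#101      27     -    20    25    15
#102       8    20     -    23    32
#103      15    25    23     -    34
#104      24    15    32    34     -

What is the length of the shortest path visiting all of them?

Shortest open route: 71 km.

There are 4! = 24 possible orderings.
Depot - #101 - #102 - #103 - #104: 27+20+23+34 = 104
Depot - #101 - #102 - #104 - #103: 27+20+32+34 = 113
Depot - #101 - #103 - #102 - #104: 27+25+23+32 = 107
Depot - #101 - #103 - #104 - #102: 27+25+34+32 = 118
Depot - #101 - #104 - #102 - #103: 27+15+32+23 = 97
Depot - #101 - #104 - #103 - #102: 27+15+34+23 = 99
Depot - #102 - #101 - #103 - #104: 8+20+25+34 = 87
Depot - #102 - #101 - #104 - #103: 8+20+15+34 = 77
Depot - #102 - #103 - #101 - #104: 8+23+25+15 = 71
Depot - #102 - #103 - #104 - #101: 8+23+34+15 = 80
Depot - #102 - #104 - #101 - #103: 8+32+15+25 = 80
Depot - #102 - #104 - #103 - #101: 8+32+34+25 = 99
Depot - #103 - #101 - #102 - #104: 15+25+20+32 = 92
Depot - #103 - #101 - #104 - #102: 15+25+15+32 = 87
… (10 more)
The minimum is 71.
One shortest path: Depot → #102 → #103 → #101 → #104.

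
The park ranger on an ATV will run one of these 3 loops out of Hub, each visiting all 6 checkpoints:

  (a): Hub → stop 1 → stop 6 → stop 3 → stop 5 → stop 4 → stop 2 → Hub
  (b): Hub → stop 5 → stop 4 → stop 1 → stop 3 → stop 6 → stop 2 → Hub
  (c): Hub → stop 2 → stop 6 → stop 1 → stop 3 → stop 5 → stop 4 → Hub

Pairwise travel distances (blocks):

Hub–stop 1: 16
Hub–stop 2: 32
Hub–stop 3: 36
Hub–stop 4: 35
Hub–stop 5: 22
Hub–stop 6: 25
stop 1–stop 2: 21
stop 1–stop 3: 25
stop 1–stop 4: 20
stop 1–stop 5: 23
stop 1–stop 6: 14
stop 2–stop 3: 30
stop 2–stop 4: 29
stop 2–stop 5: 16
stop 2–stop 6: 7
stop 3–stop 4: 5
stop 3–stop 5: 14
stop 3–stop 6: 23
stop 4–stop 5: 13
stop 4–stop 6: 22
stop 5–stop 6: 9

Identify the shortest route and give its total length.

(a): 16 + 14 + 23 + 14 + 13 + 29 + 32 = 141
(b): 22 + 13 + 20 + 25 + 23 + 7 + 32 = 142
(c): 32 + 7 + 14 + 25 + 14 + 13 + 35 = 140

Shortest is (c), total 140 blocks.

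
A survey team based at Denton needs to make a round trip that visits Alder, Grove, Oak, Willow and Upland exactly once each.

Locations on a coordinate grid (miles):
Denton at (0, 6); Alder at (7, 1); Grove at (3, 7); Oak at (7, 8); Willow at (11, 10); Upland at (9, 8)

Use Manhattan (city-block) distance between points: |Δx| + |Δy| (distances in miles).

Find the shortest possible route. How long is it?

Denton→Alder→Grove→Oak→Willow→Upland→Denton: 12+10+5+6+4+11 = 48
Denton→Alder→Grove→Oak→Upland→Willow→Denton: 12+10+5+2+4+15 = 48
Denton→Alder→Grove→Willow→Oak→Upland→Denton: 12+10+11+6+2+11 = 52
Denton→Alder→Grove→Willow→Upland→Oak→Denton: 12+10+11+4+2+9 = 48
Denton→Alder→Grove→Upland→Oak→Willow→Denton: 12+10+7+2+6+15 = 52
Denton→Alder→Grove→Upland→Willow→Oak→Denton: 12+10+7+4+6+9 = 48
Denton→Alder→Oak→Grove→Willow→Upland→Denton: 12+7+5+11+4+11 = 50
Denton→Alder→Oak→Grove→Upland→Willow→Denton: 12+7+5+7+4+15 = 50
Denton→Alder→Oak→Willow→Grove→Upland→Denton: 12+7+6+11+7+11 = 54
Denton→Alder→Oak→Willow→Upland→Grove→Denton: 12+7+6+4+7+4 = 40
Denton→Alder→Oak→Upland→Grove→Willow→Denton: 12+7+2+7+11+15 = 54
Denton→Alder→Oak→Upland→Willow→Grove→Denton: 12+7+2+4+11+4 = 40
Denton→Alder→Willow→Grove→Oak→Upland→Denton: 12+13+11+5+2+11 = 54
Denton→Alder→Willow→Grove→Upland→Oak→Denton: 12+13+11+7+2+9 = 54
… (46 more)
The minimum is 40.
One optimal route: Denton → Alder → Oak → Willow → Upland → Grove → Denton (or its reverse).

40 miles — the shortest possible round trip.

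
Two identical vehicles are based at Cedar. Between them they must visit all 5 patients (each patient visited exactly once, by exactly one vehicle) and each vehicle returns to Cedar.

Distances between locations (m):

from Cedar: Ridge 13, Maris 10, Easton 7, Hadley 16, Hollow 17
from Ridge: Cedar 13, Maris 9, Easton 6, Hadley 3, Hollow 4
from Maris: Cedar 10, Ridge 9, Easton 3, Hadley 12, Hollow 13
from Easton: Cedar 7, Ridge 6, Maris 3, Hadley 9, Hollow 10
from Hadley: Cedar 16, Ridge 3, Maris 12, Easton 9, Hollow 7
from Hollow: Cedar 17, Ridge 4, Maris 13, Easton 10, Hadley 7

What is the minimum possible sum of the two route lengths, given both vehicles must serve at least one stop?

Minimum combined distance: 60 m.

Try each way of splitting the stops between the two vehicles (each non-empty) and, for each split, find the best tour for each vehicle:
  {Ridge} + {Maris, Easton, Hadley, Hollow}: 26 + 46 = 72
  {Maris} + {Ridge, Easton, Hadley, Hollow}: 20 + 40 = 60
  {Ridge, Maris} + {Easton, Hadley, Hollow}: 32 + 40 = 72
  {Easton} + {Ridge, Maris, Hadley, Hollow}: 14 + 46 = 60
  {Ridge, Easton} + {Maris, Hadley, Hollow}: 26 + 46 = 72
  {Maris, Easton} + {Ridge, Hadley, Hollow}: 20 + 40 = 60
  … (15 splits in total)
Best: vehicle 1 Cedar → Maris → Cedar = 20; vehicle 2 Cedar → Ridge → Hadley → Hollow → Easton → Cedar = 40; combined 60.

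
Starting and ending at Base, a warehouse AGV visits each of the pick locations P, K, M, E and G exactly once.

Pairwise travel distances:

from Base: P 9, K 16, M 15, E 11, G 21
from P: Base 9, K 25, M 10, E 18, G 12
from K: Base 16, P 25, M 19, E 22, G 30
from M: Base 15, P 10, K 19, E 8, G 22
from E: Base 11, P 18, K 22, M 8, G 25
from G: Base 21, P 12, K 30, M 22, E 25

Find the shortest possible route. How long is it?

Base - P - K - M - E - G - Base: 9+25+19+8+25+21 = 107
Base - P - K - M - G - E - Base: 9+25+19+22+25+11 = 111
Base - P - K - E - M - G - Base: 9+25+22+8+22+21 = 107
Base - P - K - E - G - M - Base: 9+25+22+25+22+15 = 118
Base - P - K - G - M - E - Base: 9+25+30+22+8+11 = 105
Base - P - K - G - E - M - Base: 9+25+30+25+8+15 = 112
Base - P - M - K - E - G - Base: 9+10+19+22+25+21 = 106
Base - P - M - K - G - E - Base: 9+10+19+30+25+11 = 104
Base - P - M - E - K - G - Base: 9+10+8+22+30+21 = 100
Base - P - M - E - G - K - Base: 9+10+8+25+30+16 = 98
Base - P - M - G - K - E - Base: 9+10+22+30+22+11 = 104
Base - P - M - G - E - K - Base: 9+10+22+25+22+16 = 104
Base - P - E - K - M - G - Base: 9+18+22+19+22+21 = 111
Base - P - E - K - G - M - Base: 9+18+22+30+22+15 = 116
… (46 more)
Base - K - G - P - M - E - Base: 16+30+12+10+8+11 = 87  ← best
The minimum is 87.
One optimal route: Base → K → G → P → M → E → Base (or its reverse).

Minimum total distance: 87.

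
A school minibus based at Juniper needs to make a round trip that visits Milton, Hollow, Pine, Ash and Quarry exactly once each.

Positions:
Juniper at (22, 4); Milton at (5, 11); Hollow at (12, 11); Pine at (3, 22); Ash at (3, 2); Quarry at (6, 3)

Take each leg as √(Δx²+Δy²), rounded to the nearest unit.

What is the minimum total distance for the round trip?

With 5 stops there are 5!/2 = 60 distinct round trips (a route and its reverse cost the same).
Juniper → Milton → Hollow → Pine → Ash → Quarry → Juniper: 18+7+14+20+3+16 = 78
Juniper → Milton → Hollow → Pine → Quarry → Ash → Juniper: 18+7+14+19+3+19 = 80
Juniper → Milton → Hollow → Ash → Pine → Quarry → Juniper: 18+7+13+20+19+16 = 93
Juniper → Milton → Hollow → Ash → Quarry → Pine → Juniper: 18+7+13+3+19+26 = 86
Juniper → Milton → Hollow → Quarry → Pine → Ash → Juniper: 18+7+10+19+20+19 = 93
Juniper → Milton → Hollow → Quarry → Ash → Pine → Juniper: 18+7+10+3+20+26 = 84
Juniper → Milton → Pine → Hollow → Ash → Quarry → Juniper: 18+11+14+13+3+16 = 75
Juniper → Milton → Pine → Hollow → Quarry → Ash → Juniper: 18+11+14+10+3+19 = 75
Juniper → Milton → Pine → Ash → Hollow → Quarry → Juniper: 18+11+20+13+10+16 = 88
Juniper → Milton → Pine → Ash → Quarry → Hollow → Juniper: 18+11+20+3+10+12 = 74
Juniper → Milton → Pine → Quarry → Hollow → Ash → Juniper: 18+11+19+10+13+19 = 90
Juniper → Milton → Pine → Quarry → Ash → Hollow → Juniper: 18+11+19+3+13+12 = 76
Juniper → Milton → Ash → Hollow → Pine → Quarry → Juniper: 18+9+13+14+19+16 = 89
Juniper → Milton → Ash → Hollow → Quarry → Pine → Juniper: 18+9+13+10+19+26 = 95
… (46 more)
Juniper → Hollow → Pine → Milton → Ash → Quarry → Juniper: 12+14+11+9+3+16 = 65  ← best
The minimum is 65.
One optimal route: Juniper → Hollow → Pine → Milton → Ash → Quarry → Juniper (or its reverse).

Shortest round trip = 65.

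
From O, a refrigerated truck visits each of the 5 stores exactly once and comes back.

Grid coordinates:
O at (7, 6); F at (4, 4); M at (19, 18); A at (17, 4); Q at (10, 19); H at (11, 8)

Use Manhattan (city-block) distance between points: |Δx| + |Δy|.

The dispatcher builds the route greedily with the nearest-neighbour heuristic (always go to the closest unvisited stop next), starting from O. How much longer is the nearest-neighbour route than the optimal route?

From O: F=5, H=6, A=12, Q=16, M=24 → choose F (5).
From F: H=11, A=13, Q=21, M=29 → choose H (11).
From H: A=10, Q=12, M=18 → choose A (10).
From A: M=16, Q=22 → choose M (16).
From M: Q=10 → choose Q (10).
NN route O → F → H → A → M → Q → O costs 68.
Optimal: O → F → A → M → Q → H → O costs 62 (by enumerating all 60 distinct tours).
Excess = 68 − 62 = 6.

The nearest-neighbour route is 6 longer than optimal.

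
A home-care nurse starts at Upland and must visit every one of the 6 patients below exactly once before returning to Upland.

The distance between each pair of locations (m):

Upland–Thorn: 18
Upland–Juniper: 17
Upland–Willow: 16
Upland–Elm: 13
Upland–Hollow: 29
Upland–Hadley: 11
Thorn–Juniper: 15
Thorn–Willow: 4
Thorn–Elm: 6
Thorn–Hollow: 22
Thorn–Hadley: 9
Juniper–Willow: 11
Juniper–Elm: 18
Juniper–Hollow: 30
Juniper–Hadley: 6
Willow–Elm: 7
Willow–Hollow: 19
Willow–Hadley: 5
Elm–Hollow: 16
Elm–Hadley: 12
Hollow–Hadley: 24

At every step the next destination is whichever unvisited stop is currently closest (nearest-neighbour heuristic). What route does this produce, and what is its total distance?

At Upland the remaining stops are Hadley 11, Elm 13, Willow 16, Juniper 17, Thorn 18, Hollow 29; go to Hadley.
At Hadley the remaining stops are Willow 5, Juniper 6, Thorn 9, Elm 12, Hollow 24; go to Willow.
At Willow the remaining stops are Thorn 4, Elm 7, Juniper 11, Hollow 19; go to Thorn.
At Thorn the remaining stops are Elm 6, Juniper 15, Hollow 22; go to Elm.
At Elm the remaining stops are Hollow 16, Juniper 18; go to Hollow.
At Hollow the remaining stops are Juniper 30; go to Juniper.
Return Juniper→Upland: 17.
Total = 11 + 5 + 4 + 6 + 16 + 30 + 17 = 89.

Total distance 89 m via the nearest-neighbour route Upland → Hadley → Willow → Thorn → Elm → Hollow → Juniper → Upland.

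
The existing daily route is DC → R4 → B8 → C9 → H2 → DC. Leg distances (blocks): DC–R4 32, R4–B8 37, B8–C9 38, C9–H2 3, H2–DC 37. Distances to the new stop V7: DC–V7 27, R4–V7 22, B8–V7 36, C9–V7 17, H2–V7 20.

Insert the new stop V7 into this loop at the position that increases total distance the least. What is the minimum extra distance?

+10 blocks — insert V7 between H2 and DC.

Insertion cost between consecutive stops i–j is d(i,V7) + d(V7,j) − d(i,j):
  between DC and R4: 27 + 22 − 32 = 17
  between R4 and B8: 22 + 36 − 37 = 21
  between B8 and C9: 36 + 17 − 38 = 15
  between C9 and H2: 17 + 20 − 3 = 34
  between H2 and DC: 20 + 27 − 37 = 10
Cheapest insertion is between H2 and DC, adding 10.
New total = 147 + 10 = 157.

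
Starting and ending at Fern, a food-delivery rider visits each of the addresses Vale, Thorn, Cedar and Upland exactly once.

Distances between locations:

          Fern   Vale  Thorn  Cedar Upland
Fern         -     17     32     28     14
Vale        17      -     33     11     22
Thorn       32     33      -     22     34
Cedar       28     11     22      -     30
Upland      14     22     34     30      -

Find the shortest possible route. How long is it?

Minimum total distance: 98.

There are 12 distinct closed tours to check (reversals are equivalent).
Fern - Vale - Thorn - Cedar - Upland - Fern: 17+33+22+30+14 = 116
Fern - Vale - Thorn - Upland - Cedar - Fern: 17+33+34+30+28 = 142
Fern - Vale - Cedar - Thorn - Upland - Fern: 17+11+22+34+14 = 98
Fern - Vale - Cedar - Upland - Thorn - Fern: 17+11+30+34+32 = 124
Fern - Vale - Upland - Thorn - Cedar - Fern: 17+22+34+22+28 = 123
Fern - Vale - Upland - Cedar - Thorn - Fern: 17+22+30+22+32 = 123
Fern - Thorn - Vale - Cedar - Upland - Fern: 32+33+11+30+14 = 120
Fern - Thorn - Vale - Upland - Cedar - Fern: 32+33+22+30+28 = 145
Fern - Thorn - Cedar - Vale - Upland - Fern: 32+22+11+22+14 = 101
Fern - Thorn - Upland - Vale - Cedar - Fern: 32+34+22+11+28 = 127
Fern - Cedar - Vale - Thorn - Upland - Fern: 28+11+33+34+14 = 120
Fern - Cedar - Thorn - Vale - Upland - Fern: 28+22+33+22+14 = 119
The minimum is 98.
One optimal route: Fern → Vale → Cedar → Thorn → Upland → Fern (or its reverse).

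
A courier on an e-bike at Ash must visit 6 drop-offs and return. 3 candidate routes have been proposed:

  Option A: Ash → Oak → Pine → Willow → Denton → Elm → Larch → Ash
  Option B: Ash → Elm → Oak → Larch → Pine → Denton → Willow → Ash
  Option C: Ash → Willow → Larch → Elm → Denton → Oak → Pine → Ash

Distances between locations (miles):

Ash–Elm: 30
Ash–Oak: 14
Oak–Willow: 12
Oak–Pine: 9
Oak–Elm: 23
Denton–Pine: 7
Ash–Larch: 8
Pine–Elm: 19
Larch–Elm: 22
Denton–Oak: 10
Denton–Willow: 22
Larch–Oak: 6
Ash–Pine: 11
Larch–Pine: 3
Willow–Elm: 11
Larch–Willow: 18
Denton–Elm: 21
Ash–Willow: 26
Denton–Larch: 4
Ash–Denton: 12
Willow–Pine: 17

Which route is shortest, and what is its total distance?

Option A: 14 + 9 + 17 + 22 + 21 + 22 + 8 = 113
Option B: 30 + 23 + 6 + 3 + 7 + 22 + 26 = 117
Option C: 26 + 18 + 22 + 21 + 10 + 9 + 11 = 117

Shortest is Option A, total 113 miles.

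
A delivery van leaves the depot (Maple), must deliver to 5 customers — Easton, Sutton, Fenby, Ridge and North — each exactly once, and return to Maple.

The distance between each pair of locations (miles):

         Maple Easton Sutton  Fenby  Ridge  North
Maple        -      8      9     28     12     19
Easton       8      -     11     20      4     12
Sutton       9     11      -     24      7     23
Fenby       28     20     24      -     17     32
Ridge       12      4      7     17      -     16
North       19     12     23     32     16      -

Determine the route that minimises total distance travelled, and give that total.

Maple → Easton → Sutton → Fenby → Ridge → North → Maple: 8+11+24+17+16+19 = 95
Maple → Easton → Sutton → Fenby → North → Ridge → Maple: 8+11+24+32+16+12 = 103
Maple → Easton → Sutton → Ridge → Fenby → North → Maple: 8+11+7+17+32+19 = 94
Maple → Easton → Sutton → Ridge → North → Fenby → Maple: 8+11+7+16+32+28 = 102
Maple → Easton → Sutton → North → Fenby → Ridge → Maple: 8+11+23+32+17+12 = 103
Maple → Easton → Sutton → North → Ridge → Fenby → Maple: 8+11+23+16+17+28 = 103
Maple → Easton → Fenby → Sutton → Ridge → North → Maple: 8+20+24+7+16+19 = 94
Maple → Easton → Fenby → Sutton → North → Ridge → Maple: 8+20+24+23+16+12 = 103
Maple → Easton → Fenby → Ridge → Sutton → North → Maple: 8+20+17+7+23+19 = 94
Maple → Easton → Fenby → Ridge → North → Sutton → Maple: 8+20+17+16+23+9 = 93
Maple → Easton → Fenby → North → Sutton → Ridge → Maple: 8+20+32+23+7+12 = 102
Maple → Easton → Fenby → North → Ridge → Sutton → Maple: 8+20+32+16+7+9 = 92
Maple → Easton → Ridge → Sutton → Fenby → North → Maple: 8+4+7+24+32+19 = 94
Maple → Easton → Ridge → Sutton → North → Fenby → Maple: 8+4+7+23+32+28 = 102
… (46 more)
Maple → Sutton → Ridge → Fenby → Easton → North → Maple: 9+7+17+20+12+19 = 84  ← best
The minimum is 84.
One optimal route: Maple → Sutton → Ridge → Fenby → Easton → North → Maple (or its reverse).

Shortest round trip = 84 miles.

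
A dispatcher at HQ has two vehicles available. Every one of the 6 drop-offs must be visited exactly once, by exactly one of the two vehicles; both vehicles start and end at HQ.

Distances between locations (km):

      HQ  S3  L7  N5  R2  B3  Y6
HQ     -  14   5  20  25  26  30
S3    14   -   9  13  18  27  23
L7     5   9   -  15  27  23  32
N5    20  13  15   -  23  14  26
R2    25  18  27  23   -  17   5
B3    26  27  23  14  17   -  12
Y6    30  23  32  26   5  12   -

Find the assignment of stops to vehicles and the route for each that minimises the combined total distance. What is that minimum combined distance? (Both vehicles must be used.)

Minimum combined distance: 93 km.

There are 2^5 − 1 = 31 ways to divide the 6 stops into two non-empty groups. For each, the best each vehicle can do is its own shortest tour through its group:
  {S3} + {L7, N5, R2, B3, Y6}: 28 + 76 = 104
  {L7} + {S3, N5, R2, B3, Y6}: 10 + 83 = 93
  {S3, L7} + {N5, R2, B3, Y6}: 28 + 76 = 104
  {N5} + {S3, L7, R2, B3, Y6}: 40 + 75 = 115
  {S3, N5} + {L7, R2, B3, Y6}: 47 + 70 = 117
  {L7, N5} + {S3, R2, B3, Y6}: 40 + 75 = 115
  … (31 splits in total)
Best: vehicle 1 HQ → L7 → HQ = 10; vehicle 2 HQ → S3 → N5 → B3 → Y6 → R2 → HQ = 83; combined 93.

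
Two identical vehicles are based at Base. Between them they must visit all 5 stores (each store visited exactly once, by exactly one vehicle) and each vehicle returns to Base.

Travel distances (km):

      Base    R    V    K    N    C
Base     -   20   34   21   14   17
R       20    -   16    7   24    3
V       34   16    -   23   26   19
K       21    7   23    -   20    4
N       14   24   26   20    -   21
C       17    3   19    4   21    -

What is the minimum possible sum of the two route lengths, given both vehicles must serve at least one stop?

Minimum combined distance: 106 km.

There are 2^4 − 1 = 15 ways to divide the 5 stops into two non-empty groups. For each, the best each vehicle can do is its own shortest tour through its group:
  {R} + {V, K, N, C}: 40 + 84 = 124
  {V} + {R, K, N, C}: 68 + 61 = 129
  {R, V} + {K, N, C}: 70 + 55 = 125
  {K} + {R, V, N, C}: 42 + 76 = 118
  {R, K} + {V, N, C}: 48 + 76 = 124
  {V, K} + {R, N, C}: 78 + 58 = 136
  … (15 splits in total)
  {N} + {R, V, K, C}: 28 + 78 = 106  ← best
Best: vehicle 1 Base → N → Base = 28; vehicle 2 Base → V → R → K → C → Base = 78; combined 106.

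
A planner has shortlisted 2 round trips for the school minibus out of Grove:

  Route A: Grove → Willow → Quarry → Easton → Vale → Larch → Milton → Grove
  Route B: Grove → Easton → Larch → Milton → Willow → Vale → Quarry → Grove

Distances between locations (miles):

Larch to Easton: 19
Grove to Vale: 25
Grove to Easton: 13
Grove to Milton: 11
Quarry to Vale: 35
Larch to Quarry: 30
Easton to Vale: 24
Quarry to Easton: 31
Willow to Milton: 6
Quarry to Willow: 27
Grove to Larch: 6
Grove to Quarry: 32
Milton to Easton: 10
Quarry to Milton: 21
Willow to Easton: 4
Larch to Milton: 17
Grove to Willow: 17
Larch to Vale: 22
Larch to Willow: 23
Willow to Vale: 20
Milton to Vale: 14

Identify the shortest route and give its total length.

Shortest is Route B, total 142 miles.

Route A: 17 + 27 + 31 + 24 + 22 + 17 + 11 = 149
Route B: 13 + 19 + 17 + 6 + 20 + 35 + 32 = 142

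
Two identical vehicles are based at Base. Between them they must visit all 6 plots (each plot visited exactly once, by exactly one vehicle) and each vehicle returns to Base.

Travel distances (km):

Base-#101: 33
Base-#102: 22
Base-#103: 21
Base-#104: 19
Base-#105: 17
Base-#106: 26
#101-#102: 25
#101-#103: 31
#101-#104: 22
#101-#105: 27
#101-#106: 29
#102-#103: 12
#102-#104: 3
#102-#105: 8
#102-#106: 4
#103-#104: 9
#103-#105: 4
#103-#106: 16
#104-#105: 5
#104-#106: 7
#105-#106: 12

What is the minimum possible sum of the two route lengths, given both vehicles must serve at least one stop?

Check every non-empty split of the stops between the two vehicles; for each half take its own optimal tour:
  {#101} + {#102, #103, #104, #105, #106}: 66 + 63 = 129
  {#102} + {#101, #103, #104, #105, #106}: 44 + 99 = 143
  {#101, #102} + {#103, #104, #105, #106}: 80 + 63 = 143
  {#103} + {#101, #102, #104, #105, #106}: 42 + 91 = 133
  {#101, #103} + {#102, #104, #105, #106}: 85 + 55 = 140
  {#102, #103} + {#101, #104, #105, #106}: 55 + 91 = 146
  … (31 splits in total)
Best: vehicle 1 Base → #101 → Base = 66; vehicle 2 Base → #102 → #106 → #104 → #103 → #105 → Base = 63; combined 129.

Minimum combined distance: 129 km.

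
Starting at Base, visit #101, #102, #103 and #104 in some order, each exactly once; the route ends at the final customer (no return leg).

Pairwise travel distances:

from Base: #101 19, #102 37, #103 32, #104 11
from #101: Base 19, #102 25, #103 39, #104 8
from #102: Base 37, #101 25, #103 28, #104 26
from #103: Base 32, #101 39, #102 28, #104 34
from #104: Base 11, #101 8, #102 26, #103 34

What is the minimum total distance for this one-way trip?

Minimum one-way distance = 72.

There are 4! = 24 possible orderings.
Base→#101→#102→#103→#104: 19+25+28+34 = 106
Base→#101→#102→#104→#103: 19+25+26+34 = 104
Base→#101→#103→#102→#104: 19+39+28+26 = 112
Base→#101→#103→#104→#102: 19+39+34+26 = 118
Base→#101→#104→#102→#103: 19+8+26+28 = 81
Base→#101→#104→#103→#102: 19+8+34+28 = 89
Base→#102→#101→#103→#104: 37+25+39+34 = 135
Base→#102→#101→#104→#103: 37+25+8+34 = 104
Base→#102→#103→#101→#104: 37+28+39+8 = 112
Base→#102→#103→#104→#101: 37+28+34+8 = 107
Base→#102→#104→#101→#103: 37+26+8+39 = 110
Base→#102→#104→#103→#101: 37+26+34+39 = 136
Base→#103→#101→#102→#104: 32+39+25+26 = 122
Base→#103→#101→#104→#102: 32+39+8+26 = 105
… (10 more)
Base→#104→#101→#102→#103: 11+8+25+28 = 72  ← best
The minimum is 72.
One shortest path: Base → #104 → #101 → #102 → #103.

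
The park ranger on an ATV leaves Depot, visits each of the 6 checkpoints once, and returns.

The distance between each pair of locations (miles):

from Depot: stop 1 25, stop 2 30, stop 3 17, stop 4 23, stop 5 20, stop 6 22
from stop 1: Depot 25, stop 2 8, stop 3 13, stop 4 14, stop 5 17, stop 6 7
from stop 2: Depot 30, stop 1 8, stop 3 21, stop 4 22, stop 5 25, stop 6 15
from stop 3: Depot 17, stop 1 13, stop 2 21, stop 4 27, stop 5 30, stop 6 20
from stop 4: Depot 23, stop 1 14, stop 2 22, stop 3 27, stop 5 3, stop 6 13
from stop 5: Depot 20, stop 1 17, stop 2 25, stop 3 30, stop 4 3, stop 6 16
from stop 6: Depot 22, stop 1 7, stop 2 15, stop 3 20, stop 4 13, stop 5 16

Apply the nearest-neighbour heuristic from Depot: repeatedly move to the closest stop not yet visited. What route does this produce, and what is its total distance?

Nearest-neighbour total = 108 miles; route Depot → stop 3 → stop 1 → stop 6 → stop 4 → stop 5 → stop 2 → Depot.

From Depot: distances to unvisited — stop 3=17, stop 5=20, stop 6=22, stop 4=23, stop 1=25, stop 2=30. Nearest is stop 3 (17).
From stop 3: distances to unvisited — stop 1=13, stop 6=20, stop 2=21, stop 4=27, stop 5=30. Nearest is stop 1 (13).
From stop 1: distances to unvisited — stop 6=7, stop 2=8, stop 4=14, stop 5=17. Nearest is stop 6 (7).
From stop 6: distances to unvisited — stop 4=13, stop 2=15, stop 5=16. Nearest is stop 4 (13).
From stop 4: distances to unvisited — stop 5=3, stop 2=22. Nearest is stop 5 (3).
From stop 5: distances to unvisited — stop 2=25. Nearest is stop 2 (25).
Return stop 2→Depot: 30.
Total = 17 + 13 + 7 + 13 + 3 + 25 + 30 = 108.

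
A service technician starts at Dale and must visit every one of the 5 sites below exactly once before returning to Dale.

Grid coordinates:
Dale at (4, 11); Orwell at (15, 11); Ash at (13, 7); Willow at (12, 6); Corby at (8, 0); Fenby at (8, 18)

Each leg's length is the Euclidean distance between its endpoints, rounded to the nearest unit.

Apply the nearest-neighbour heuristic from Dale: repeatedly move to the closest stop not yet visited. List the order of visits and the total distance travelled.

Total distance 42 via the nearest-neighbour route Dale → Fenby → Orwell → Ash → Willow → Corby → Dale.

From Dale: distances to unvisited — Fenby=8, Willow=9, Ash=10, Orwell=11, Corby=12. Nearest is Fenby (8).
From Fenby: distances to unvisited — Orwell=10, Ash=12, Willow=13, Corby=18. Nearest is Orwell (10).
From Orwell: distances to unvisited — Ash=4, Willow=6, Corby=13. Nearest is Ash (4).
From Ash: distances to unvisited — Willow=1, Corby=9. Nearest is Willow (1).
From Willow: distances to unvisited — Corby=7. Nearest is Corby (7).
Return Corby→Dale: 12.
Total = 8 + 10 + 4 + 1 + 7 + 12 = 42.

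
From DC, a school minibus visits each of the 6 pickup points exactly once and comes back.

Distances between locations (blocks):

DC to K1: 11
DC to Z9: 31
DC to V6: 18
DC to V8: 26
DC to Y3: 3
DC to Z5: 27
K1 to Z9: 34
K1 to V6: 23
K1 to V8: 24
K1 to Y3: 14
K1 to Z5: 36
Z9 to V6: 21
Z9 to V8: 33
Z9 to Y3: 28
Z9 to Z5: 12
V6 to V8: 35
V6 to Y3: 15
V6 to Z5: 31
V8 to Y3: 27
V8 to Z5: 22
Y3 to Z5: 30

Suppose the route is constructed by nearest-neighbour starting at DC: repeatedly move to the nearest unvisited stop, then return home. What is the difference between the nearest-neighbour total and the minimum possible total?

The nearest-neighbour route is 13 blocks longer than optimal.

From DC: Y3=3, K1=11, V6=18, V8=26, Z5=27, Z9=31 → choose Y3 (3).
From Y3: K1=14, V6=15, V8=27, Z9=28, Z5=30 → choose K1 (14).
From K1: V6=23, V8=24, Z9=34, Z5=36 → choose V6 (23).
From V6: Z9=21, Z5=31, V8=35 → choose Z9 (21).
From Z9: Z5=12, V8=33 → choose Z5 (12).
From Z5: V8=22 → choose V8 (22).
NN route DC → Y3 → K1 → V6 → Z9 → Z5 → V8 → DC costs 121.
Optimal: DC → K1 → V8 → Z5 → Z9 → V6 → Y3 → DC costs 108 (by enumerating all 360 distinct tours).
Excess = 121 − 108 = 13.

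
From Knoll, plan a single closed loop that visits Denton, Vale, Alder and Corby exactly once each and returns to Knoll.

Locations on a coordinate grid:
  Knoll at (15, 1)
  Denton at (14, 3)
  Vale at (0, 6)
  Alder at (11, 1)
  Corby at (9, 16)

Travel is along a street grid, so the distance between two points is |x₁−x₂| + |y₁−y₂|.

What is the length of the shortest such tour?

Knoll - Denton - Vale - Alder - Corby - Knoll: 3+17+16+17+21 = 74
Knoll - Denton - Vale - Corby - Alder - Knoll: 3+17+19+17+4 = 60
Knoll - Denton - Alder - Vale - Corby - Knoll: 3+5+16+19+21 = 64
Knoll - Denton - Alder - Corby - Vale - Knoll: 3+5+17+19+20 = 64
Knoll - Denton - Corby - Vale - Alder - Knoll: 3+18+19+16+4 = 60
Knoll - Denton - Corby - Alder - Vale - Knoll: 3+18+17+16+20 = 74
Knoll - Vale - Denton - Alder - Corby - Knoll: 20+17+5+17+21 = 80
Knoll - Vale - Denton - Corby - Alder - Knoll: 20+17+18+17+4 = 76
Knoll - Vale - Alder - Denton - Corby - Knoll: 20+16+5+18+21 = 80
Knoll - Vale - Corby - Denton - Alder - Knoll: 20+19+18+5+4 = 66
Knoll - Alder - Denton - Vale - Corby - Knoll: 4+5+17+19+21 = 66
Knoll - Alder - Vale - Denton - Corby - Knoll: 4+16+17+18+21 = 76
The minimum is 60.
One optimal route: Knoll → Denton → Vale → Corby → Alder → Knoll (or its reverse).

Minimum total distance: 60.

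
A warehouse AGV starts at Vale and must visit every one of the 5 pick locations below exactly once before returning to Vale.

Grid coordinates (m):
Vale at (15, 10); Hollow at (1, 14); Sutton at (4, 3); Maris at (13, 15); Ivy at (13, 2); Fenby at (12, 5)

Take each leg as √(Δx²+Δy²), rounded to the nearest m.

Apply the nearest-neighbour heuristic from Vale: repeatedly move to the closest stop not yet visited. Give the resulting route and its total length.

Total distance 53 m via the nearest-neighbour route Vale → Maris → Fenby → Ivy → Sutton → Hollow → Vale.

At Vale the remaining stops are Maris 5, Fenby 6, Ivy 8, Sutton 13, Hollow 15; go to Maris.
At Maris the remaining stops are Fenby 10, Hollow 12, Ivy 13, Sutton 15; go to Fenby.
At Fenby the remaining stops are Ivy 3, Sutton 8, Hollow 14; go to Ivy.
At Ivy the remaining stops are Sutton 9, Hollow 17; go to Sutton.
At Sutton the remaining stops are Hollow 11; go to Hollow.
Return Hollow→Vale: 15.
Total = 5 + 10 + 3 + 9 + 11 + 15 = 53.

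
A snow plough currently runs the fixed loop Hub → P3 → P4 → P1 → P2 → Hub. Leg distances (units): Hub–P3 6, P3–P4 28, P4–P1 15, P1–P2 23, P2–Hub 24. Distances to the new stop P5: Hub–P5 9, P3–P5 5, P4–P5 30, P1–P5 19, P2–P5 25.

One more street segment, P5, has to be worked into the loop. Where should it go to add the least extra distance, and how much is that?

Insertion cost between consecutive stops i–j is d(i,P5) + d(P5,j) − d(i,j):
  between Hub and P3: 9 + 5 − 6 = 8
  between P3 and P4: 5 + 30 − 28 = 7
  between P4 and P1: 30 + 19 − 15 = 34
  between P1 and P2: 19 + 25 − 23 = 21
  between P2 and Hub: 25 + 9 − 24 = 10
Cheapest insertion is between P3 and P4, adding 7.
New total = 96 + 7 = 103.

Minimum extra distance: 7, inserting P5 between P3 and P4.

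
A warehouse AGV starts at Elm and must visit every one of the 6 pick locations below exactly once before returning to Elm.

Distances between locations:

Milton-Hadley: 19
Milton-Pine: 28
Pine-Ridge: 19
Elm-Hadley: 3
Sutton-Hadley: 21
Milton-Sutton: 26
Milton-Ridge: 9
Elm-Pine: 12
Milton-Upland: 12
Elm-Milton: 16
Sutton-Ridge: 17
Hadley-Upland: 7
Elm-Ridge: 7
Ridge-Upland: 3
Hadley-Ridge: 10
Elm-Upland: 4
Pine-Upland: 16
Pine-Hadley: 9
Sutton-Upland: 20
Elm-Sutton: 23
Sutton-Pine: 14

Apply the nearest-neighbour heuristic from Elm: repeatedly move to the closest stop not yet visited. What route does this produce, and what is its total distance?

74 along Elm → Hadley → Upland → Ridge → Milton → Sutton → Pine → Elm.

At Elm the remaining stops are Hadley 3, Upland 4, Ridge 7, Pine 12, Milton 16, Sutton 23; go to Hadley.
At Hadley the remaining stops are Upland 7, Pine 9, Ridge 10, Milton 19, Sutton 21; go to Upland.
At Upland the remaining stops are Ridge 3, Milton 12, Pine 16, Sutton 20; go to Ridge.
At Ridge the remaining stops are Milton 9, Sutton 17, Pine 19; go to Milton.
At Milton the remaining stops are Sutton 26, Pine 28; go to Sutton.
At Sutton the remaining stops are Pine 14; go to Pine.
Return Pine→Elm: 12.
Total = 3 + 7 + 3 + 9 + 26 + 14 + 12 = 74.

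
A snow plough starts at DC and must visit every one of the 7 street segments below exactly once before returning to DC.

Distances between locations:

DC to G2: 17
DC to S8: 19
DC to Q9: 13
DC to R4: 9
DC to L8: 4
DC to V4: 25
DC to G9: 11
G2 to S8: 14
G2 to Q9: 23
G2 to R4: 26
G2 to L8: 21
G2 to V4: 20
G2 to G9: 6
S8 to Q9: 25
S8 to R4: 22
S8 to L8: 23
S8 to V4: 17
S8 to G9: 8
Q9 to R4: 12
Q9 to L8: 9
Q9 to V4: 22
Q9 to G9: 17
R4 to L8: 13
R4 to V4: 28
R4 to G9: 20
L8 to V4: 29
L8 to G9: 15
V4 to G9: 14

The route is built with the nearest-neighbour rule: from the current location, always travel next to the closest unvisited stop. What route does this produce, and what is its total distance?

Nearest-neighbour total = 107; route DC → L8 → Q9 → R4 → G9 → G2 → S8 → V4 → DC.

DC → [L8:4 / R4:9 / G9:11 / Q9:13 / G2:17 / S8:19 / V4:25] → L8 (4)
L8 → [Q9:9 / R4:13 / G9:15 / G2:21 / S8:23 / V4:29] → Q9 (9)
Q9 → [R4:12 / G9:17 / V4:22 / G2:23 / S8:25] → R4 (12)
R4 → [G9:20 / S8:22 / G2:26 / V4:28] → G9 (20)
G9 → [G2:6 / S8:8 / V4:14] → G2 (6)
G2 → [S8:14 / V4:20] → S8 (14)
S8 → [V4:17] → V4 (17)
Return V4→DC: 25.
Total = 4 + 9 + 12 + 20 + 6 + 14 + 17 + 25 = 107.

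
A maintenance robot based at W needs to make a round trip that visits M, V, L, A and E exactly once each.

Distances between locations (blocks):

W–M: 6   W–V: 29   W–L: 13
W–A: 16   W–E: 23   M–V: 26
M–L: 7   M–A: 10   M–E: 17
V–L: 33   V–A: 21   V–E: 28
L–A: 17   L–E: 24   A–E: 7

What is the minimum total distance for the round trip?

Shortest round trip = 94 blocks.

With 5 stops there are 5!/2 = 60 distinct round trips (a route and its reverse cost the same).
W-M-V-L-A-E-W: 6+26+33+17+7+23 = 112
W-M-V-L-E-A-W: 6+26+33+24+7+16 = 112
W-M-V-A-L-E-W: 6+26+21+17+24+23 = 117
W-M-V-A-E-L-W: 6+26+21+7+24+13 = 97
W-M-V-E-L-A-W: 6+26+28+24+17+16 = 117
W-M-V-E-A-L-W: 6+26+28+7+17+13 = 97
W-M-L-V-A-E-W: 6+7+33+21+7+23 = 97
W-M-L-V-E-A-W: 6+7+33+28+7+16 = 97
W-M-L-A-V-E-W: 6+7+17+21+28+23 = 102
W-M-L-A-E-V-W: 6+7+17+7+28+29 = 94
W-M-L-E-V-A-W: 6+7+24+28+21+16 = 102
W-M-L-E-A-V-W: 6+7+24+7+21+29 = 94
W-M-A-V-L-E-W: 6+10+21+33+24+23 = 117
W-M-A-V-E-L-W: 6+10+21+28+24+13 = 102
… (46 more)
The minimum is 94.
One optimal route: W → M → L → A → E → V → W (or its reverse).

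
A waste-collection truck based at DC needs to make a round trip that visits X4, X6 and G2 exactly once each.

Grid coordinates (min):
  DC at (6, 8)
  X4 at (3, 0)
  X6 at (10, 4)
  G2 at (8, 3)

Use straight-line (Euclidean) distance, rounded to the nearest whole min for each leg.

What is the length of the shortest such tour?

DC-X4-X6-G2-DC: 9+8+2+5 = 24
DC-X4-G2-X6-DC: 9+6+2+6 = 23
DC-X6-X4-G2-DC: 6+8+6+5 = 25
The minimum is 23.
One optimal route: DC → X4 → G2 → X6 → DC (or its reverse).

23 min — the shortest possible round trip.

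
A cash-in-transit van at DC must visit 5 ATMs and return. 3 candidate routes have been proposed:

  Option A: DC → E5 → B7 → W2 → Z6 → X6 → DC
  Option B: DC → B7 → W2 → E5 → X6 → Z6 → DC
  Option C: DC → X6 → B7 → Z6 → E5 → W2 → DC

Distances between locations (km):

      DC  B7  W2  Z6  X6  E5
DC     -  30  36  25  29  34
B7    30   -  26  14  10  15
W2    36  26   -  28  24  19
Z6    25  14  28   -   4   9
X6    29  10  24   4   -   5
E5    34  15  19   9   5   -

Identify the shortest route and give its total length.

109 km — Option B is the shortest.

Option A: 34 + 15 + 26 + 28 + 4 + 29 = 136
Option B: 30 + 26 + 19 + 5 + 4 + 25 = 109
Option C: 29 + 10 + 14 + 9 + 19 + 36 = 117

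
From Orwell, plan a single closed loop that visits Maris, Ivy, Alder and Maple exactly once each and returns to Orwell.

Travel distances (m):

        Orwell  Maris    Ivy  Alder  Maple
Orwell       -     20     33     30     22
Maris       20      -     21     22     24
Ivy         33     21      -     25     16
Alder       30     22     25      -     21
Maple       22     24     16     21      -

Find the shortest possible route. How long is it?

105 m — the shortest possible round trip.

With 4 stops there are 4!/2 = 12 distinct round trips (a route and its reverse cost the same).
Orwell - Maris - Ivy - Alder - Maple - Orwell: 20+21+25+21+22 = 109
Orwell - Maris - Ivy - Maple - Alder - Orwell: 20+21+16+21+30 = 108
Orwell - Maris - Alder - Ivy - Maple - Orwell: 20+22+25+16+22 = 105
Orwell - Maris - Alder - Maple - Ivy - Orwell: 20+22+21+16+33 = 112
Orwell - Maris - Maple - Ivy - Alder - Orwell: 20+24+16+25+30 = 115
Orwell - Maris - Maple - Alder - Ivy - Orwell: 20+24+21+25+33 = 123
Orwell - Ivy - Maris - Alder - Maple - Orwell: 33+21+22+21+22 = 119
Orwell - Ivy - Maris - Maple - Alder - Orwell: 33+21+24+21+30 = 129
Orwell - Ivy - Alder - Maris - Maple - Orwell: 33+25+22+24+22 = 126
Orwell - Ivy - Maple - Maris - Alder - Orwell: 33+16+24+22+30 = 125
Orwell - Alder - Maris - Ivy - Maple - Orwell: 30+22+21+16+22 = 111
Orwell - Alder - Ivy - Maris - Maple - Orwell: 30+25+21+24+22 = 122
The minimum is 105.
One optimal route: Orwell → Maris → Alder → Ivy → Maple → Orwell (or its reverse).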